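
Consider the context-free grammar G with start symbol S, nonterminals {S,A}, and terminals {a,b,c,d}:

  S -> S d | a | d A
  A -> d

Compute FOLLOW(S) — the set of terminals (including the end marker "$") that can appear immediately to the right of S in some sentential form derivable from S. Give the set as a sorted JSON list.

FIRST sets, iterate to fixpoint:
pass 1:
  A via A→d: +{d}
  S via S→a: +{a}
  S via S→d A: +{d}
  S: {a,d}  A: {d}
pass 2: — fixpoint
  S: {a,d}  A: {d}

Compute FOLLOW by fixpoint:
seed FOLLOW(S) with $
pass 1:
  S→S d: FOLLOW(S) ⊇ FIRST(d) = {d}; new: +{d}
  S→d A: FOLLOW(A) ⊇ FOLLOW(S) ⊇ {$,d}; new: +{$,d}
  S: {$,d}  A: {$,d}
pass 2: (no change)
  S: {$,d}  A: {$,d}

FOLLOW(S) = ["$", "d"]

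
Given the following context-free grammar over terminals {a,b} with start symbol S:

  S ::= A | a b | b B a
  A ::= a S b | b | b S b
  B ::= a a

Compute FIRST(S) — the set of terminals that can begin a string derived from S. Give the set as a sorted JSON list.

Compute FIRST by fixpoint:
round 1:
  A via A→a S b: +{a}
  A via A→b: +{b}
  B via B→a a: +{a}
  S via S→A: +{a,b}
  FIRST(S)={a,b}  FIRST(A)={a,b}  FIRST(B)={a}
round 2: — fixpoint
  FIRST(S)={a,b}  FIRST(A)={a,b}  FIRST(B)={a}

FIRST(S) = ["a", "b"]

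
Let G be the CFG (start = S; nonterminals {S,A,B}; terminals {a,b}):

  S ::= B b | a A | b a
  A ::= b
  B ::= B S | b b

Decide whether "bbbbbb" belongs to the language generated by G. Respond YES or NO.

Convert to CNF:
  S -> B T0 | T0 T1 | T1 A
  A -> b
  B -> B S | T0 T0
  T0 -> b
  T1 -> a

Fill CYK table bottom-up:
  cell(0,0) b: {A,T0}  orig:{A}
  cell(1,1) b: {A,T0}  orig:{A}
  cell(2,2) b: {A,T0}  orig:{A}
  cell(3,3) b: {A,T0}  orig:{A}
  cell(4,4) b: {A,T0}  orig:{A}
  cell(5,5) b: {A,T0}  orig:{A}
  cell(0,1) bb: {B}
  cell(1,2) bb: {B}
  cell(2,3) bb: {B}
  cell(3,4) bb: {B}
  cell(4,5) bb: {B}
  cell(0,2) bbb: {S}
  cell(1,3) bbb: {S}
  cell(2,4) bbb: {S}
  cell(3,5) bbb: {S}
  cell(0,3) bbbb: ∅
  cell(1,4) bbbb: ∅
  cell(2,5) bbbb: ∅
  cell(0,4) bbbbb: {B}
  cell(1,5) bbbbb: {B}
  cell(0,5) bbbbbb: {S}

S ∈ T[0,5] ⇒ YES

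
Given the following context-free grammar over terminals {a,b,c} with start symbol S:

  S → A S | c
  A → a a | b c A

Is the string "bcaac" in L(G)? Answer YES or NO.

Convert to CNF:
  S -> A S | c
  A -> T0 T0 | T1 X3
  T0 -> a
  T1 -> b
  T2 -> c
  X3 -> T2 A

CYK fill:
  cell(0,0) b: {T1}  orig:{}
  cell(1,1) c: {S,T2}  orig:{S}
  cell(2,2) a: {T0}  orig:{}
  cell(3,3) a: {T0}  orig:{}
  cell(4,4) c: {S,T2}  orig:{S}
  cell(0,1) bc: ∅
  cell(1,2) ca: ∅
  cell(2,3) aa: {A}
  cell(3,4) ac: ∅
  cell(0,2) bca: ∅
  cell(1,3) caa: {X3}  orig:{}
  cell(2,4) aac: {S}
  cell(0,3) bcaa: {A}
  cell(1,4) caac: ∅
  cell(0,4) bcaac: {S}

S ∈ T[0,4] ⇒ YES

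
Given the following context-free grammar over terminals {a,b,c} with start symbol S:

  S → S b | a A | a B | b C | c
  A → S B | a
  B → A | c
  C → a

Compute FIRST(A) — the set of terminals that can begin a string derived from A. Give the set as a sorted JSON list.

Compute FIRST by fixpoint:
[1]
  A via A→a: +{a}
  B via B→A: +{a}
  B via B→c: +{c}
  C via C→a: +{a}
  S via S→a A: +{a}
  S via S→b C: +{b}
  S via S→c: +{c}
  FIRST(S)={a,b,c}  FIRST(A)={a}  FIRST(B)={a,c}  FIRST(C)={a}
[2]
  A via A→S B: +{b,c}
  B via B→A: +{b}
  FIRST(S)={a,b,c}  FIRST(A)={a,b,c}  FIRST(B)={a,b,c}  FIRST(C)={a}
[3] (no change)
  FIRST(S)={a,b,c}  FIRST(A)={a,b,c}  FIRST(B)={a,b,c}  FIRST(C)={a}

FIRST(A) = ["a", "b", "c"]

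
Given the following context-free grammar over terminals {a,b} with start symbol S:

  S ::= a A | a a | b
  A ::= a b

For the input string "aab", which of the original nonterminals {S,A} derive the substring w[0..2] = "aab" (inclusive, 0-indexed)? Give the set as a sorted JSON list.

CNF form of G:
  S -> T0 A | T0 T0 | b
  A -> T0 T1
  T0 -> a
  T1 -> b

CYK table (by increasing span) (cells [i..j] with 0 ≤ i ≤ j ≤ 2 only):
  cell(0,0) a: {T0}  orig:{}
  cell(1,1) a: {T0}  orig:{}
  cell(2,2) b: {S,T1}  orig:{S}
  cell(0,1) aa: {S}
  cell(1,2) ab: {A}
  cell(0,2) aab: {S}

Original NTs in T[0,2] deriving "aab": ["S"]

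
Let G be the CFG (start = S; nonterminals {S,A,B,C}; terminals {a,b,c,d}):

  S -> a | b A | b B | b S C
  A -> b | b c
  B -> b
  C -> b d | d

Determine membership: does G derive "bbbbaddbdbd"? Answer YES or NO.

Convert to CNF:
  S -> T0 A | T0 B | T0 X3 | a
  A -> T0 T1 | b
  B -> b
  C -> T0 T2 | d
  T0 -> b
  T1 -> c
  T2 -> d
  X3 -> S C

Fill CYK table bottom-up:
  T[0,0] 'b' = {A,B,T0}  orig:{A,B}
  T[1,1] 'b' = {A,B,T0}  orig:{A,B}
  T[2,2] 'b' = {A,B,T0}  orig:{A,B}
  T[3,3] 'b' = {A,B,T0}  orig:{A,B}
  T[4,4] 'a' = {S}
  T[5,5] 'd' = {C,T2}  orig:{C}
  T[6,6] 'd' = {C,T2}  orig:{C}
  T[7,7] 'b' = {A,B,T0}  orig:{A,B}
  T[8,8] 'd' = {C,T2}  orig:{C}
  T[9,9] 'b' = {A,B,T0}  orig:{A,B}
  T[10,10] 'd' = {C,T2}  orig:{C}
  T[0,1] 'bb' = {S}
  T[1,2] 'bb' = {S}
  T[2,3] 'bb' = {S}
  T[3,4] 'ba' = ∅
  T[4,5] 'ad' = {X3}  orig:{}
  T[5,6] 'dd' = ∅
  T[6,7] 'db' = ∅
  T[7,8] 'bd' = {C}
  T[8,9] 'db' = ∅
  T[9,10] 'bd' = {C}
  T[0,2] 'bbb' = ∅
  T[1,3] 'bbb' = ∅
  T[2,4] 'bba' = ∅
  T[3,5] 'bad' = {S}
  T[4,6] 'add' = ∅
  T[5,7] 'ddb' = ∅
  T[6,8] 'dbd' = ∅
  T[7,9] 'bdb' = ∅
  T[8,10] 'dbd' = ∅
  T[0,3] 'bbbb' = ∅
  T[1,4] 'bbba' = ∅
  T[2,5] 'bbad' = ∅
  T[3,6] 'badd' = {X3}  orig:{}
  T[4,7] 'addb' = ∅
  T[5,8] 'ddbd' = ∅
  T[6,9] 'dbdb' = ∅
  T[7,10] 'bdbd' = ∅
  T[0,4] 'bbbba' = ∅
  T[1,5] 'bbbad' = ∅
  T[2,6] 'bbadd' = {S}
  T[3,7] 'baddb' = ∅
  T[4,8] 'addbd' = ∅
  T[5,9] 'ddbdb' = ∅
  T[6,10] 'dbdbd' = ∅
  T[0,5] 'bbbbad' = ∅
  T[1,6] 'bbbadd' = ∅
  T[2,7] 'bbaddb' = ∅
  T[3,8] 'baddbd' = ∅
  T[4,9] 'addbdb' = ∅
  T[5,10] 'ddbdbd' = ∅
  T[0,6] 'bbbbadd' = ∅
  T[1,7] 'bbbaddb' = ∅
  T[2,8] 'bbaddbd' = {X3}  orig:{}
  T[3,9] 'baddbdb' = ∅
  T[4,10] 'addbdbd' = ∅
  T[0,7] 'bbbbaddb' = ∅
  T[1,8] 'bbbaddbd' = {S}
  T[2,9] 'bbaddbdb' = ∅
  T[3,10] 'baddbdbd' = ∅
  T[0,8] 'bbbbaddbd' = ∅
  T[1,9] 'bbbaddbdb' = ∅
  T[2,10] 'bbaddbdbd' = ∅
  T[0,9] 'bbbbaddbdb' = ∅
  T[1,10] 'bbbaddbdbd' = {X3}  orig:{}
  T[0,10] 'bbbbaddbdbd' = {S}

S ∈ T[0,10] ⇒ YES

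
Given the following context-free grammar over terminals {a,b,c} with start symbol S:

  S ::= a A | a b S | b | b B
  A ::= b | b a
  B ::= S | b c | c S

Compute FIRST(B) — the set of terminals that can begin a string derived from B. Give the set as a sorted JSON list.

Compute FIRST by fixpoint:
pass 1:
  A via A→b: +{b}
  B via B→b c: +{b}
  B via B→c S: +{c}
  S via S→a A: +{a}
  S via S→b: +{b}
  FIRST(S)={a,b}  FIRST(A)={b}  FIRST(B)={b,c}
pass 2:
  B via B→S: +{a}
  FIRST(S)={a,b}  FIRST(A)={b}  FIRST(B)={a,b,c}
pass 3: — fixpoint
  FIRST(S)={a,b}  FIRST(A)={b}  FIRST(B)={a,b,c}

FIRST(B) = ["a", "b", "c"]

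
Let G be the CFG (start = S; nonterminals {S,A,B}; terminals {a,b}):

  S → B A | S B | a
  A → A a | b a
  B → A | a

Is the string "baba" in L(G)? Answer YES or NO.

CNF form of G:
  S -> B A | S B | a
  A -> A T0 | T1 T0
  B -> A T0 | T1 T0 | a
  T0 -> a
  T1 -> b

Fill CYK table bottom-up:
  cell(0,0) b: {T1}  orig:{}
  cell(1,1) a: {B,S,T0}  orig:{B,S}
  cell(2,2) b: {T1}  orig:{}
  cell(3,3) a: {B,S,T0}  orig:{B,S}
  cell(0,1) ba: {A,B}
  cell(1,2) ab: ∅
  cell(2,3) ba: {A,B}
  cell(0,2) bab: ∅
  cell(1,3) aba: {S}
  cell(0,3) baba: {S}

S ∈ T[0,3] ⇒ YES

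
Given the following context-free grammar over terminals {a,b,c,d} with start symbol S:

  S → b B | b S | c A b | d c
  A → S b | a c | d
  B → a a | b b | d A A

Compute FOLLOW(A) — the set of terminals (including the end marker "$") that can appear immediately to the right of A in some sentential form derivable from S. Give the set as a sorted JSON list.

FIRST sets, iterate to fixpoint:
round 1:
  A via A→a c: +{a}
  A via A→d: +{d}
  B via B→a a: +{a}
  B via B→b b: +{b}
  B via B→d A A: +{d}
  S via S→b B: +{b}
  S via S→c A b: +{c}
  S via S→d c: +{d}
  S: {b,c,d}  A: {a,d}  B: {a,b,d}
round 2:
  A via A→S b: +{b,c}
  S: {b,c,d}  A: {a,b,c,d}  B: {a,b,d}
round 3: (no change)
  S: {b,c,d}  A: {a,b,c,d}  B: {a,b,d}

FOLLOW sets:
seed FOLLOW(S) with $
[1]
  A→S b: FOLLOW(S) ⊇ FIRST(b) = {b}; new: +{b}
  B→d A A: FOLLOW(A) ⊇ FIRST(A) = {a,b,c,d}; new: +{a,b,c,d}
  S→b B: FOLLOW(B) ⊇ FOLLOW(S) ⊇ {$,b}; new: +{$,b}
  S: {$,b}  A: {a,b,c,d}  B: {$,b}
[2]
  B→d A A: FOLLOW(A) ⊇ FOLLOW(B) ⊇ {$,b}; new: +{$}
  S: {$,b}  A: {$,a,b,c,d}  B: {$,b}
[3] (stable)
  S: {$,b}  A: {$,a,b,c,d}  B: {$,b}

FOLLOW(A) = ["$", "a", "b", "c", "d"]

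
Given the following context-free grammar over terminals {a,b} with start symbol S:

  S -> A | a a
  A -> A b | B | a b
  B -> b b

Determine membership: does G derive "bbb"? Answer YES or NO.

Convert to CNF:
  S -> A T0 | T0 T0 | T1 T0 | T1 T1
  A -> A T0 | T0 T0 | T1 T0
  B -> T0 T0
  T0 -> b
  T1 -> a

CYK fill:
  cell(0,0) b: {T0}  orig:{}
  cell(1,1) b: {T0}  orig:{}
  cell(2,2) b: {T0}  orig:{}
  cell(0,1) bb: {A,B,S}
  cell(1,2) bb: {A,B,S}
  cell(0,2) bbb: {A,S}

S ∈ T[0,2] ⇒ YES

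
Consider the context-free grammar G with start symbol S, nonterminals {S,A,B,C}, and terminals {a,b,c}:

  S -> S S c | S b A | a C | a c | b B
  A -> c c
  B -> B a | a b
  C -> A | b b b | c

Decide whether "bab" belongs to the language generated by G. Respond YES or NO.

CNF form of G:
  S -> S X4 | S X5 | T1 C | T1 T0 | T2 B
  A -> T0 T0
  B -> B T1 | T1 T2
  C -> T0 T0 | T2 X3 | c
  T0 -> c
  T1 -> a
  T2 -> b
  X3 -> T2 T2
  X4 -> S T0
  X5 -> T2 A

Fill CYK table bottom-up:
  T[0,0] 'b' = {T2}  orig:{}
  T[1,1] 'a' = {T1}  orig:{}
  T[2,2] 'b' = {T2}  orig:{}
  T[0,1] 'ba' = ∅
  T[1,2] 'ab' = {B}
  T[0,2] 'bab' = {S}

S ∈ T[0,2] ⇒ YES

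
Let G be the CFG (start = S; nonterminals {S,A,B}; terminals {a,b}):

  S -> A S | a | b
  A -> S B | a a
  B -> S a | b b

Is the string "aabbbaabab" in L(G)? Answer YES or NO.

Convert to CNF:
  S -> A S | a | b
  A -> S B | T0 T0
  B -> S T0 | T1 T1
  T0 -> a
  T1 -> b

Fill CYK table bottom-up:
  T[0,0] 'a' = {S,T0}  orig:{S}
  T[1,1] 'a' = {S,T0}  orig:{S}
  T[2,2] 'b' = {S,T1}  orig:{S}
  T[3,3] 'b' = {S,T1}  orig:{S}
  T[4,4] 'b' = {S,T1}  orig:{S}
  T[5,5] 'a' = {S,T0}  orig:{S}
  T[6,6] 'a' = {S,T0}  orig:{S}
  T[7,7] 'b' = {S,T1}  orig:{S}
  T[8,8] 'a' = {S,T0}  orig:{S}
  T[9,9] 'b' = {S,T1}  orig:{S}
  T[0,1] 'aa' = {A,B}
  T[1,2] 'ab' = ∅
  T[2,3] 'bb' = {B}
  T[3,4] 'bb' = {B}
  T[4,5] 'ba' = {B}
  T[5,6] 'aa' = {A,B}
  T[6,7] 'ab' = ∅
  T[7,8] 'ba' = {B}
  T[8,9] 'ab' = ∅
  T[0,2] 'aab' = {S}
  T[1,3] 'abb' = {A}
  T[2,4] 'bbb' = {A}
  T[3,5] 'bba' = {A}
  T[4,6] 'baa' = {A}
  T[5,7] 'aab' = {S}
  T[6,8] 'aba' = {A}
  T[7,9] 'bab' = ∅
  T[0,3] 'aabb' = ∅
  T[1,4] 'abbb' = {S}
  T[2,5] 'bbba' = {S}
  T[3,6] 'bbaa' = {S}
  T[4,7] 'baab' = {S}
  T[5,8] 'aaba' = {B}
  T[6,9] 'abab' = {S}
  T[0,4] 'aabbb' = {A}
  T[1,5] 'abbba' = {B}
  T[2,6] 'bbbaa' = {B}
  T[3,7] 'bbaab' = ∅
  T[4,8] 'baaba' = {A,B}
  T[5,9] 'aabab' = ∅
  T[0,5] 'aabbba' = {A,S}
  T[1,6] 'abbbaa' = {A}
  T[2,7] 'bbbaab' = {S}
  T[3,8] 'bbaaba' = {A}
  T[4,9] 'baabab' = {S}
  T[0,6] 'aabbbaa' = {B,S}
  T[1,7] 'abbbaab' = {S}
  T[2,8] 'bbbaaba' = {B}
  T[3,9] 'bbaabab' = {S}
  T[0,7] 'aabbbaab' = {S}
  T[1,8] 'abbbaaba' = {A,B}
  T[2,9] 'bbbaabab' = ∅
  T[0,8] 'aabbbaaba' = {A,B}
  T[1,9] 'abbbaabab' = {S}
  T[0,9] 'aabbbaabab' = {S}

S ∈ T[0,9] ⇒ YES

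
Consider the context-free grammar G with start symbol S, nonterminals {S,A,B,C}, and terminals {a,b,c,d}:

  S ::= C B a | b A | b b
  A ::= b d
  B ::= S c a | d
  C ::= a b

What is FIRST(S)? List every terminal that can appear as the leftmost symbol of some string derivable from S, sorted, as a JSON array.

Compute FIRST by fixpoint:
[1]
  A via A→b d: +{b}
  B via B→d: +{d}
  C via C→a b: +{a}
  S via S→C B a: +{a}
  S via S→b A: +{b}
  FIRST[S]={a,b}  FIRST[A]={b}  FIRST[B]={d}  FIRST[C]={a}
[2]
  B via B→S c a: +{a,b}
  FIRST[S]={a,b}  FIRST[A]={b}  FIRST[B]={a,b,d}  FIRST[C]={a}
[3] (stable)
  FIRST[S]={a,b}  FIRST[A]={b}  FIRST[B]={a,b,d}  FIRST[C]={a}

FIRST(S) = ["a", "b"]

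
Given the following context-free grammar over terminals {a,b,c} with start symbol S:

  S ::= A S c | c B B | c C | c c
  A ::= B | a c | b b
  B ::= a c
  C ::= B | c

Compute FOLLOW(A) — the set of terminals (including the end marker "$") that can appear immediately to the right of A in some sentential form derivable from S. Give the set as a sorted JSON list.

FIRST sets, iterate to fixpoint:
[1]
  A via A→a c: +{a}
  A via A→b b: +{b}
  B via B→a c: +{a}
  C via C→B: +{a}
  C via C→c: +{c}
  S via S→A S c: +{a,b}
  S via S→c B B: +{c}
  FIRST(S)={a,b,c}  FIRST(A)={a,b}  FIRST(B)={a}  FIRST(C)={a,c}
[2] done
  FIRST(S)={a,b,c}  FIRST(A)={a,b}  FIRST(B)={a}  FIRST(C)={a,c}

FOLLOW sets:
seed FOLLOW(S) with $
pass 1:
  S→A S c: FOLLOW(A) ⊇ FIRST(S) = {a,b,c}; new: +{a,b,c}
  S→A S c: FOLLOW(S) ⊇ FIRST(c) = {c}; new: +{c}
  S→c B B: FOLLOW(B) ⊇ FIRST(B) = {a}; new: +{a}
  S→c B B: FOLLOW(B) ⊇ FOLLOW(S) ⊇ {$,c}; new: +{$,c}
  S→c C: FOLLOW(C) ⊇ FOLLOW(S) ⊇ {$,c}; new: +{$,c}
  FOLLOW(S)={$,c}  FOLLOW(A)={a,b,c}  FOLLOW(B)={$,a,c}  FOLLOW(C)={$,c}
pass 2:
  A→B: FOLLOW(B) ⊇ FOLLOW(A) ⊇ {a,b,c}; new: +{b}
  FOLLOW(S)={$,c}  FOLLOW(A)={a,b,c}  FOLLOW(B)={$,a,b,c}  FOLLOW(C)={$,c}
pass 3: (stable)
  FOLLOW(S)={$,c}  FOLLOW(A)={a,b,c}  FOLLOW(B)={$,a,b,c}  FOLLOW(C)={$,c}

FOLLOW(A) = ["a", "b", "c"]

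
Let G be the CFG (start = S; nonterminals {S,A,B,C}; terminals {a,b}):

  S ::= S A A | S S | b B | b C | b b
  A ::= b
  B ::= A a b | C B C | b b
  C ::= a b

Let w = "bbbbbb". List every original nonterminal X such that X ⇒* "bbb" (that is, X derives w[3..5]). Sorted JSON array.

CNF form of G:
  S -> S S | S X4 | T1 B | T1 C | T1 T1
  A -> b
  B -> A X2 | C X3 | T1 T1
  C -> T0 T1
  T0 -> a
  T1 -> b
  X2 -> T0 T1
  X3 -> B C
  X4 -> A A

Fill CYK table bottom-up, restricted to cells inside w[3..5]:
  [3..3]={A,T1}  "b"  orig:{A}
  [4..4]={A,T1}  "b"  orig:{A}
  [5..5]={A,T1}  "b"  orig:{A}
  [3..4]={B,S,X4}  "bb"  orig:{B,S}
  [4..5]={B,S,X4}  "bb"  orig:{B,S}
  [3..5]={S}  "bbb"

Original NTs in T[3,5] deriving "bbb": ["S"]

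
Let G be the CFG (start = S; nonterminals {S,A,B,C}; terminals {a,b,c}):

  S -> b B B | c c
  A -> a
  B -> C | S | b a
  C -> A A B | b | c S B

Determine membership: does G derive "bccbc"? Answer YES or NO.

CNF form of G:
  S -> T0 X8 | T2 T2
  A -> a
  B -> A X3 | T0 T1 | T0 X4 | T2 T2 | T2 X5 | b
  C -> A X6 | T2 X7 | b
  T0 -> b
  T1 -> a
  T2 -> c
  X3 -> A B
  X4 -> B B
  X5 -> S B
  X6 -> A B
  X7 -> S B
  X8 -> B B

Fill CYK table bottom-up:
  cell(0,0) b: {B,C,T0}  orig:{B,C}
  cell(1,1) c: {T2}  orig:{}
  cell(2,2) c: {T2}  orig:{}
  cell(3,3) b: {B,C,T0}  orig:{B,C}
  cell(4,4) c: {T2}  orig:{}
  cell(0,1) bc: ∅
  cell(1,2) cc: {B,S}
  cell(2,3) cb: ∅
  cell(3,4) bc: ∅
  cell(0,2) bcc: {X4,X8}  orig:{}
  cell(1,3) ccb: {X4,X5,X7,X8}  orig:{}
  cell(2,4) cbc: ∅
  cell(0,3) bccb: {B,S}
  cell(1,4) ccbc: ∅
  cell(0,4) bccbc: ∅

S ∉ T[0,4] ⇒ NO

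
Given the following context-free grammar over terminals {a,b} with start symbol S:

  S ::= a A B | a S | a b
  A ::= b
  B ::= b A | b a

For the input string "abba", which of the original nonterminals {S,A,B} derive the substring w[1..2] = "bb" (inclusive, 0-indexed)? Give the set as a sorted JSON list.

CNF form of G:
  S -> T1 S | T1 T0 | T1 X2
  A -> b
  B -> T0 A | T0 T1
  T0 -> b
  T1 -> a
  X2 -> A B

CYK fill — only the sub-triangle for w[1..2]:
  [1..1]={A,T0}  "b"  orig:{A}
  [2..2]={A,T0}  "b"  orig:{A}
  [1..2]={B}  "bb"

Original NTs in T[1,2] deriving "bb": ["B"]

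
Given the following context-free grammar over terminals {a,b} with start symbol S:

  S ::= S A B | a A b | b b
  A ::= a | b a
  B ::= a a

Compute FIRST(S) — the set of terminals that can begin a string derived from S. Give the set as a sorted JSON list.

FIRST sets, iterate to fixpoint:
iter 1:
  A via A→a: +{a}
  A via A→b a: +{b}
  B via B→a a: +{a}
  S via S→a A b: +{a}
  S via S→b b: +{b}
  FIRST(S)={a,b}  FIRST(A)={a,b}  FIRST(B)={a}
iter 2: (no change)
  FIRST(S)={a,b}  FIRST(A)={a,b}  FIRST(B)={a}

FIRST(S) = ["a", "b"]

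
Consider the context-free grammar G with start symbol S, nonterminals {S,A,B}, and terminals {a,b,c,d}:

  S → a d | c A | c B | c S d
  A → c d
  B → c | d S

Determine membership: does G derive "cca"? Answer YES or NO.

Convert to CNF:
  S -> T0 A | T0 B | T0 X3 | T2 T1
  A -> T0 T1
  B -> T1 S | c
  T0 -> c
  T1 -> d
  T2 -> a
  X3 -> S T1

Fill CYK table bottom-up:
  [0..0]={B,T0}  "c"  orig:{B}
  [1..1]={B,T0}  "c"  orig:{B}
  [2..2]={T2}  "a"  orig:{}
  [0..1]={S}  "cc"
  [1..2]=∅  "ca"
  [0..2]=∅  "cca"

S ∉ T[0,2] ⇒ NO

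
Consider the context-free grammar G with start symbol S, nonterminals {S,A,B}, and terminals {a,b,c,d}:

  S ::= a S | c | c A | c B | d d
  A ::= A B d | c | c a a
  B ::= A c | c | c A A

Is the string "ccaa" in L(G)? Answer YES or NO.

CNF form of G:
  S -> T0 T0 | T1 A | T1 B | T2 S | c
  A -> A X3 | T1 X4 | c
  B -> A T1 | T1 X5 | c
  T0 -> d
  T1 -> c
  T2 -> a
  X3 -> B T0
  X4 -> T2 T2
  X5 -> A A

Fill CYK table bottom-up:
  T[0,0] 'c' = {A,B,S,T1}  orig:{A,B,S}
  T[1,1] 'c' = {A,B,S,T1}  orig:{A,B,S}
  T[2,2] 'a' = {T2}  orig:{}
  T[3,3] 'a' = {T2}  orig:{}
  T[0,1] 'cc' = {B,S,X5}  orig:{B,S}
  T[1,2] 'ca' = ∅
  T[2,3] 'aa' = {X4}  orig:{}
  T[0,2] 'cca' = ∅
  T[1,3] 'caa' = {A}
  T[0,3] 'ccaa' = {S,X5}  orig:{S}

S ∈ T[0,3] ⇒ YES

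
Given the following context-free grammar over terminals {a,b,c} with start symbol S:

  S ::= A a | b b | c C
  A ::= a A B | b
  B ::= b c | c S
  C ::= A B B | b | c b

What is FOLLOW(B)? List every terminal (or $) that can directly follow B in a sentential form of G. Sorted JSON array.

Compute FIRST by fixpoint:
iter 1:
  A via A→a A B: +{a}
  A via A→b: +{b}
  B via B→b c: +{b}
  B via B→c S: +{c}
  C via C→A B B: +{a,b}
  C via C→c b: +{c}
  S via S→A a: +{a,b}
  S via S→c C: +{c}
  FIRST(S)={a,b,c}  FIRST(A)={a,b}  FIRST(B)={b,c}  FIRST(C)={a,b,c}
iter 2: (no change)
  FIRST(S)={a,b,c}  FIRST(A)={a,b}  FIRST(B)={b,c}  FIRST(C)={a,b,c}

FOLLOW iteration:
seed FOLLOW(S) with $
[1]
  A→a A B: FOLLOW(A) ⊇ FIRST(B) = {b,c}; new: +{b,c}
  A→a A B: FOLLOW(B) ⊇ FOLLOW(A) ⊇ {b,c}; new: +{b,c}
  B→c S: FOLLOW(S) ⊇ FOLLOW(B) ⊇ {b,c}; new: +{b,c}
  S→A a: FOLLOW(A) ⊇ FIRST(a) = {a}; new: +{a}
  S→c C: FOLLOW(C) ⊇ FOLLOW(S) ⊇ {$,b,c}; new: +{$,b,c}
  FOLLOW[S]={$,b,c}  FOLLOW[A]={a,b,c}  FOLLOW[B]={b,c}  FOLLOW[C]={$,b,c}
[2]
  A→a A B: FOLLOW(B) ⊇ FOLLOW(A) ⊇ {a,b,c}; new: +{a}
  B→c S: FOLLOW(S) ⊇ FOLLOW(B) ⊇ {a,b,c}; new: +{a}
  C→A B B: FOLLOW(B) ⊇ FOLLOW(C) ⊇ {$,b,c}; new: +{$}
  S→c C: FOLLOW(C) ⊇ FOLLOW(S) ⊇ {$,a,b,c}; new: +{a}
  FOLLOW[S]={$,a,b,c}  FOLLOW[A]={a,b,c}  FOLLOW[B]={$,a,b,c}  FOLLOW[C]={$,a,b,c}
[3] (stable)
  FOLLOW[S]={$,a,b,c}  FOLLOW[A]={a,b,c}  FOLLOW[B]={$,a,b,c}  FOLLOW[C]={$,a,b,c}

FOLLOW(B) = ["$", "a", "b", "c"]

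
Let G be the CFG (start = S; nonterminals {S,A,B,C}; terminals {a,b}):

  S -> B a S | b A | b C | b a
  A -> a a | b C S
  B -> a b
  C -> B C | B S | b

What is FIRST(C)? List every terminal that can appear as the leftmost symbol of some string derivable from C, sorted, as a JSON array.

FIRST iteration:
pass 1:
  A via A→a a: +{a}
  A via A→b C S: +{b}
  B via B→a b: +{a}
  C via C→B C: +{a}
  C via C→b: +{b}
  S via S→B a S: +{a}
  S via S→b A: +{b}
  S: {a,b}  A: {a,b}  B: {a}  C: {a,b}
pass 2: done
  S: {a,b}  A: {a,b}  B: {a}  C: {a,b}

FIRST(C) = ["a", "b"]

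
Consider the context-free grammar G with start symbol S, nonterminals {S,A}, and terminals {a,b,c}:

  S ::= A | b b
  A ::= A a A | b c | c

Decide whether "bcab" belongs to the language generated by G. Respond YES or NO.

Convert to CNF:
  S -> A X4 | T1 T1 | T1 T2 | c
  A -> A X3 | T1 T2 | c
  T0 -> a
  T1 -> b
  T2 -> c
  X3 -> T0 A
  X4 -> T0 A

CYK fill:
  [0..0]={T1}  "b"  orig:{}
  [1..1]={A,S,T2}  "c"  orig:{A,S}
  [2..2]={T0}  "a"  orig:{}
  [3..3]={T1}  "b"  orig:{}
  [0..1]={A,S}  "bc"
  [1..2]=∅  "ca"
  [2..3]=∅  "ab"
  [0..2]=∅  "bca"
  [1..3]=∅  "cab"
  [0..3]=∅  "bcab"

S ∉ T[0,3] ⇒ NO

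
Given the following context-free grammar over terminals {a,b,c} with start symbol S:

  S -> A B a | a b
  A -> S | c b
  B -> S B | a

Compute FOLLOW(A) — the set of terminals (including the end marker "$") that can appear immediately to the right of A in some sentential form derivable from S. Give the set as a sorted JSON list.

Compute FIRST by fixpoint:
round 1:
  A via A→c b: +{c}
  B via B→a: +{a}
  S via S→A B a: +{c}
  S via S→a b: +{a}
  FIRST[S]={a,c}  FIRST[A]={c}  FIRST[B]={a}
round 2:
  A via A→S: +{a}
  B via B→S B: +{c}
  FIRST[S]={a,c}  FIRST[A]={a,c}  FIRST[B]={a,c}
round 3: done
  FIRST[S]={a,c}  FIRST[A]={a,c}  FIRST[B]={a,c}

FOLLOW iteration:
seed FOLLOW(S) with $
iter 1:
  B→S B: FOLLOW(S) ⊇ FIRST(B) = {a,c}; new: +{a,c}
  S→A B a: FOLLOW(A) ⊇ FIRST(B) = {a,c}; new: +{a,c}
  S→A B a: FOLLOW(B) ⊇ FIRST(a) = {a}; new: +{a}
  S: {$,a,c}  A: {a,c}  B: {a}
iter 2: — fixpoint
  S: {$,a,c}  A: {a,c}  B: {a}

FOLLOW(A) = ["a", "c"]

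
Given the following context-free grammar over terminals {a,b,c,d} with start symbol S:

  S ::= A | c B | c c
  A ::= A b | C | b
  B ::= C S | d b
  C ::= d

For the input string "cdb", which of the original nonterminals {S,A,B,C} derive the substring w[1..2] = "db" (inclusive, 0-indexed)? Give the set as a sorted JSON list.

CNF form of G:
  S -> A T0 | T2 B | T2 T2 | b | d
  A -> A T0 | b | d
  B -> C S | T1 T0
  C -> d
  T0 -> b
  T1 -> d
  T2 -> c

CYK table (by increasing span), restricted to cells inside w[1..2]:
  T[1,1] 'd' = {A,C,S,T1}  orig:{A,C,S}
  T[2,2] 'b' = {A,S,T0}  orig:{A,S}
  T[1,2] 'db' = {A,B,S}

Original NTs in T[1,2] deriving "db": ["A", "B", "S"]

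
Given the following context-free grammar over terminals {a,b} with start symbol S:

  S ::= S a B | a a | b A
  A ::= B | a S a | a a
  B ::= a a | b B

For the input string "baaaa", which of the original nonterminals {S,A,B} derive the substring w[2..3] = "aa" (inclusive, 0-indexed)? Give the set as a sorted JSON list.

CNF form of G:
  S -> S X3 | T0 T0 | T1 A
  A -> T0 T0 | T0 X2 | T1 B
  B -> T0 T0 | T1 B
  T0 -> a
  T1 -> b
  X2 -> S T0
  X3 -> T0 B

CYK fill, restricted to cells inside w[2..3]:
  T[2,2] 'a' = {T0}  orig:{}
  T[3,3] 'a' = {T0}  orig:{}
  T[2,3] 'aa' = {A,B,S}

Original NTs in T[2,3] deriving "aa": ["A", "B", "S"]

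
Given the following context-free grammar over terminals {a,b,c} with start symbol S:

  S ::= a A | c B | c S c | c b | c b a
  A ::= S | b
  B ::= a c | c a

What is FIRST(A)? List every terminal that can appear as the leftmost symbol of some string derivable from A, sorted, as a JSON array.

FIRST sets, iterate to fixpoint:
iter 1:
  A via A→b: +{b}
  B via B→a c: +{a}
  B via B→c a: +{c}
  S via S→a A: +{a}
  S via S→c B: +{c}
  S: {a,c}  A: {b}  B: {a,c}
iter 2:
  A via A→S: +{a,c}
  S: {a,c}  A: {a,b,c}  B: {a,c}
iter 3: done
  S: {a,c}  A: {a,b,c}  B: {a,c}

FIRST(A) = ["a", "b", "c"]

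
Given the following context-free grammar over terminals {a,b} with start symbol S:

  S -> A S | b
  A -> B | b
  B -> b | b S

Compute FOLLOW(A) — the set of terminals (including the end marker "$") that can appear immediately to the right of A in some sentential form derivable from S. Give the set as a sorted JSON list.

FIRST sets, iterate to fixpoint:
[1]
  A via A→b: +{b}
  B via B→b: +{b}
  S via S→A S: +{b}
  FIRST(S)={b}  FIRST(A)={b}  FIRST(B)={b}
[2] done
  FIRST(S)={b}  FIRST(A)={b}  FIRST(B)={b}

FOLLOW sets:
initialize: $ ∈ FOLLOW(S)
iter 1:
  S→A S: FOLLOW(A) ⊇ FIRST(S) = {b}; new: +{b}
  S: {$}  A: {b}  B: {}
iter 2:
  A→B: FOLLOW(B) ⊇ FOLLOW(A) ⊇ {b}; new: +{b}
  B→b S: FOLLOW(S) ⊇ FOLLOW(B) ⊇ {b}; new: +{b}
  S: {$,b}  A: {b}  B: {b}
iter 3: done
  S: {$,b}  A: {b}  B: {b}

FOLLOW(A) = ["b"]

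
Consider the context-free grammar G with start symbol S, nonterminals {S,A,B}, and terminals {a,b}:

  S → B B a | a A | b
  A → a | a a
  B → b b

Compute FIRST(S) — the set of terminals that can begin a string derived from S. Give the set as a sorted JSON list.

Compute FIRST by fixpoint:
round 1:
  A via A→a: +{a}
  B via B→b b: +{b}
  S via S→B B a: +{b}
  S via S→a A: +{a}
  S: {a,b}  A: {a}  B: {b}
round 2: (no change)
  S: {a,b}  A: {a}  B: {b}

FIRST(S) = ["a", "b"]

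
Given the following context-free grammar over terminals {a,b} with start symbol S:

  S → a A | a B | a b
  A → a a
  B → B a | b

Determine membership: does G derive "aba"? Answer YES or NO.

CNF form of G:
  S -> T0 A | T0 B | T0 T1
  A -> T0 T0
  B -> B T0 | b
  T0 -> a
  T1 -> b

Fill CYK table bottom-up:
  T[0,0] 'a' = {T0}  orig:{}
  T[1,1] 'b' = {B,T1}  orig:{B}
  T[2,2] 'a' = {T0}  orig:{}
  T[0,1] 'ab' = {S}
  T[1,2] 'ba' = {B}
  T[0,2] 'aba' = {S}

S ∈ T[0,2] ⇒ YES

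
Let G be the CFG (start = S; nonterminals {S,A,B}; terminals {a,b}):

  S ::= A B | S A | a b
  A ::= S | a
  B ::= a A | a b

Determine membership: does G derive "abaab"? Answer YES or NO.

CNF form of G:
  S -> A B | S A | T0 T1
  A -> A B | S A | T0 T1 | a
  B -> T0 A | T0 T1
  T0 -> a
  T1 -> b

CYK fill:
  [0..0]={A,T0}  "a"  orig:{A}
  [1..1]={T1}  "b"  orig:{}
  [2..2]={A,T0}  "a"  orig:{A}
  [3..3]={A,T0}  "a"  orig:{A}
  [4..4]={T1}  "b"  orig:{}
  [0..1]={A,B,S}  "ab"
  [1..2]=∅  "ba"
  [2..3]={B}  "aa"
  [3..4]={A,B,S}  "ab"
  [0..2]={A,S}  "aba"
  [1..3]=∅  "baa"
  [2..4]={A,B,S}  "aab"
  [0..3]={A,S}  "abaa"
  [1..4]=∅  "baab"
  [0..4]={A,S}  "abaab"

S ∈ T[0,4] ⇒ YES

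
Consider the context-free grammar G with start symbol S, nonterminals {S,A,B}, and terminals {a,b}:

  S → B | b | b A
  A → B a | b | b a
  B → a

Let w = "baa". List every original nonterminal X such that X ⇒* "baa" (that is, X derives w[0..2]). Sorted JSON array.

Convert to CNF:
  S -> T1 A | a | b
  A -> B T0 | T1 T0 | b
  B -> a
  T0 -> a
  T1 -> b

CYK table (by increasing span), restricted to cells inside w[0..2]:
  [0..0]={A,S,T1}  "b"  orig:{A,S}
  [1..1]={B,S,T0}  "a"  orig:{B,S}
  [2..2]={B,S,T0}  "a"  orig:{B,S}
  [0..1]={A}  "ba"
  [1..2]={A}  "aa"
  [0..2]={S}  "baa"

Original NTs in T[0,2] deriving "baa": ["S"]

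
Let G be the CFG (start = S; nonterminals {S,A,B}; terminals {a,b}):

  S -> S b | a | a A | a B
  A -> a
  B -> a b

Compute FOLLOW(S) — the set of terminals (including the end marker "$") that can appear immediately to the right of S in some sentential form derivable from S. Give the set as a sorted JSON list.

FIRST iteration:
[1]
  A via A→a: +{a}
  B via B→a b: +{a}
  S via S→a: +{a}
  FIRST(S)={a}  FIRST(A)={a}  FIRST(B)={a}
[2] done
  FIRST(S)={a}  FIRST(A)={a}  FIRST(B)={a}

FOLLOW iteration:
initialize: $ ∈ FOLLOW(S)
pass 1:
  S→S b: FOLLOW(S) ⊇ FIRST(b) = {b}; new: +{b}
  S→a A: FOLLOW(A) ⊇ FOLLOW(S) ⊇ {$,b}; new: +{$,b}
  S→a B: FOLLOW(B) ⊇ FOLLOW(S) ⊇ {$,b}; new: +{$,b}
  FOLLOW(S)={$,b}  FOLLOW(A)={$,b}  FOLLOW(B)={$,b}
pass 2: (no change)
  FOLLOW(S)={$,b}  FOLLOW(A)={$,b}  FOLLOW(B)={$,b}

FOLLOW(S) = ["$", "b"]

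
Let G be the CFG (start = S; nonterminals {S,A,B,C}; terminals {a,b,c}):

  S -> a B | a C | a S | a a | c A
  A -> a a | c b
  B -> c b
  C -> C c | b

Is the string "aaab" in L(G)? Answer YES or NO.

CNF form of G:
  S -> T0 B | T0 C | T0 S | T0 T0 | T1 A
  A -> T0 T0 | T1 T2
  B -> T1 T2
  C -> C T1 | b
  T0 -> a
  T1 -> c
  T2 -> b

CYK table (by increasing span):
  T[0,0] 'a' = {T0}  orig:{}
  T[1,1] 'a' = {T0}  orig:{}
  T[2,2] 'a' = {T0}  orig:{}
  T[3,3] 'b' = {C,T2}  orig:{C}
  T[0,1] 'aa' = {A,S}
  T[1,2] 'aa' = {A,S}
  T[2,3] 'ab' = {S}
  T[0,2] 'aaa' = {S}
  T[1,3] 'aab' = {S}
  T[0,3] 'aaab' = {S}

S ∈ T[0,3] ⇒ YES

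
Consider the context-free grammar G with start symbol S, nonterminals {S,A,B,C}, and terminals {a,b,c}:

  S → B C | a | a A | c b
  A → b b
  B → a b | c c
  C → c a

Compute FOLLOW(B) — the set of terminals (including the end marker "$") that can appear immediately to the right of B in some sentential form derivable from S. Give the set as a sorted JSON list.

FIRST sets, iterate to fixpoint:
round 1:
  A via A→b b: +{b}
  B via B→a b: +{a}
  B via B→c c: +{c}
  C via C→c a: +{c}
  S via S→B C: +{a,c}
  FIRST[S]={a,c}  FIRST[A]={b}  FIRST[B]={a,c}  FIRST[C]={c}
round 2: — fixpoint
  FIRST[S]={a,c}  FIRST[A]={b}  FIRST[B]={a,c}  FIRST[C]={c}

FOLLOW sets:
initialize: $ ∈ FOLLOW(S)
[1]
  S→B C: FOLLOW(B) ⊇ FIRST(C) = {c}; new: +{c}
  S→B C: FOLLOW(C) ⊇ FOLLOW(S) ⊇ {$}; new: +{$}
  S→a A: FOLLOW(A) ⊇ FOLLOW(S) ⊇ {$}; new: +{$}
  FOLLOW[S]={$}  FOLLOW[A]={$}  FOLLOW[B]={c}  FOLLOW[C]={$}
[2] done
  FOLLOW[S]={$}  FOLLOW[A]={$}  FOLLOW[B]={c}  FOLLOW[C]={$}

FOLLOW(B) = ["c"]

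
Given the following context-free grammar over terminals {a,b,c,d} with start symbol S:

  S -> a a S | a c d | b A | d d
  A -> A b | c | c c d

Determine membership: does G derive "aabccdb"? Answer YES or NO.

CNF form of G:
  S -> T0 A | T2 T2 | T3 X5 | T3 X6
  A -> A T0 | T1 X4 | c
  T0 -> b
  T1 -> c
  T2 -> d
  T3 -> a
  X4 -> T1 T2
  X5 -> T3 S
  X6 -> T1 T2

CYK table (by increasing span):
  cell(0,0) a: {T3}  orig:{}
  cell(1,1) a: {T3}  orig:{}
  cell(2,2) b: {T0}  orig:{}
  cell(3,3) c: {A,T1}  orig:{A}
  cell(4,4) c: {A,T1}  orig:{A}
  cell(5,5) d: {T2}  orig:{}
  cell(6,6) b: {T0}  orig:{}
  cell(0,1) aa: ∅
  cell(1,2) ab: ∅
  cell(2,3) bc: {S}
  cell(3,4) cc: ∅
  cell(4,5) cd: {X4,X6}  orig:{}
  cell(5,6) db: ∅
  cell(0,2) aab: ∅
  cell(1,3) abc: {X5}  orig:{}
  cell(2,4) bcc: ∅
  cell(3,5) ccd: {A}
  cell(4,6) cdb: ∅
  cell(0,3) aabc: {S}
  cell(1,4) abcc: ∅
  cell(2,5) bccd: {S}
  cell(3,6) ccdb: {A}
  cell(0,4) aabcc: ∅
  cell(1,5) abccd: {X5}  orig:{}
  cell(2,6) bccdb: {S}
  cell(0,5) aabccd: {S}
  cell(1,6) abccdb: {X5}  orig:{}
  cell(0,6) aabccdb: {S}

S ∈ T[0,6] ⇒ YES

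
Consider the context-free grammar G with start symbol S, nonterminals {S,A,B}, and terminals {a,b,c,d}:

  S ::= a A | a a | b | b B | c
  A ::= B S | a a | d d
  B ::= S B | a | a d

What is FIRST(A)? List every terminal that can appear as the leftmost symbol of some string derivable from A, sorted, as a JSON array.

Compute FIRST by fixpoint:
round 1:
  A via A→a a: +{a}
  A via A→d d: +{d}
  B via B→a: +{a}
  S via S→a A: +{a}
  S via S→b: +{b}
  S via S→c: +{c}
  FIRST[S]={a,b,c}  FIRST[A]={a,d}  FIRST[B]={a}
round 2:
  B via B→S B: +{b,c}
  FIRST[S]={a,b,c}  FIRST[A]={a,d}  FIRST[B]={a,b,c}
round 3:
  A via A→B S: +{b,c}
  FIRST[S]={a,b,c}  FIRST[A]={a,b,c,d}  FIRST[B]={a,b,c}
round 4: — fixpoint
  FIRST[S]={a,b,c}  FIRST[A]={a,b,c,d}  FIRST[B]={a,b,c}

FIRST(A) = ["a", "b", "c", "d"]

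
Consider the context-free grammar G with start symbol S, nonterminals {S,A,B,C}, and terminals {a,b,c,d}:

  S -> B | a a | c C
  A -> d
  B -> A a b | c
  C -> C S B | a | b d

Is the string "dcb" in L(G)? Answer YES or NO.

CNF form of G:
  S -> A X6 | T0 T0 | T3 C | c
  A -> d
  B -> A X4 | c
  C -> C X5 | T1 T2 | a
  T0 -> a
  T1 -> b
  T2 -> d
  T3 -> c
  X4 -> T0 T1
  X5 -> S B
  X6 -> T0 T1

CYK fill:
  [0..0]={A,T2}  "d"  orig:{A}
  [1..1]={B,S,T3}  "c"  orig:{B,S}
  [2..2]={T1}  "b"  orig:{}
  [0..1]=∅  "dc"
  [1..2]=∅  "cb"
  [0..2]=∅  "dcb"

S ∉ T[0,2] ⇒ NO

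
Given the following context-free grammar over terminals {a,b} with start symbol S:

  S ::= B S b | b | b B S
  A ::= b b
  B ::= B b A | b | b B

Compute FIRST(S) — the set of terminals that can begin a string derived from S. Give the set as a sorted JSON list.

FIRST sets, iterate to fixpoint:
pass 1:
  A via A→b b: +{b}
  B via B→b: +{b}
  S via S→B S b: +{b}
  S: {b}  A: {b}  B: {b}
pass 2: (stable)
  S: {b}  A: {b}  B: {b}

FIRST(S) = ["b"]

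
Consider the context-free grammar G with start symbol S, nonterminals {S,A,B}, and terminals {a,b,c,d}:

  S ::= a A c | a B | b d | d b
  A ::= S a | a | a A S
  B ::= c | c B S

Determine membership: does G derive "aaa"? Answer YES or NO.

CNF form of G:
  S -> T0 B | T0 X6 | T2 T3 | T3 T2
  A -> S T0 | T0 X4 | a
  B -> T1 X5 | c
  T0 -> a
  T1 -> c
  T2 -> b
  T3 -> d
  X4 -> A S
  X5 -> B S
  X6 -> A T1

CYK table (by increasing span):
  T[0,0] 'a' = {A,T0}  orig:{A}
  T[1,1] 'a' = {A,T0}  orig:{A}
  T[2,2] 'a' = {A,T0}  orig:{A}
  T[0,1] 'aa' = ∅
  T[1,2] 'aa' = ∅
  T[0,2] 'aaa' = ∅

S ∉ T[0,2] ⇒ NO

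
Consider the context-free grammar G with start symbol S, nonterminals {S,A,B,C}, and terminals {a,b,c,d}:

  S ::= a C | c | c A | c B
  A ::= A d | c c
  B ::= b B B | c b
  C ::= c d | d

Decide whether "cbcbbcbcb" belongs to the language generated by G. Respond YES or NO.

Convert to CNF:
  S -> T1 A | T1 B | T3 C | c
  A -> A T0 | T1 T1
  B -> T1 T2 | T2 X4
  C -> T1 T0 | d
  T0 -> d
  T1 -> c
  T2 -> b
  T3 -> a
  X4 -> B B

CYK table (by increasing span):
  [0..0]={S,T1}  "c"  orig:{S}
  [1..1]={T2}  "b"  orig:{}
  [2..2]={S,T1}  "c"  orig:{S}
  [3..3]={T2}  "b"  orig:{}
  [4..4]={T2}  "b"  orig:{}
  [5..5]={S,T1}  "c"  orig:{S}
  [6..6]={T2}  "b"  orig:{}
  [7..7]={S,T1}  "c"  orig:{S}
  [8..8]={T2}  "b"  orig:{}
  [0..1]={B}  "cb"
  [1..2]=∅  "bc"
  [2..3]={B}  "cb"
  [3..4]=∅  "bb"
  [4..5]=∅  "bc"
  [5..6]={B}  "cb"
  [6..7]=∅  "bc"
  [7..8]={B}  "cb"
  [0..2]=∅  "cbc"
  [1..3]=∅  "bcb"
  [2..4]=∅  "cbb"
  [3..5]=∅  "bbc"
  [4..6]=∅  "bcb"
  [5..7]=∅  "cbc"
  [6..8]=∅  "bcb"
  [0..3]={X4}  "cbcb"  orig:{}
  [1..4]=∅  "bcbb"
  [2..5]=∅  "cbbc"
  [3..6]=∅  "bbcb"
  [4..7]=∅  "bcbc"
  [5..8]={X4}  "cbcb"  orig:{}
  [0..4]=∅  "cbcbb"
  [1..5]=∅  "bcbbc"
  [2..6]=∅  "cbbcb"
  [3..7]=∅  "bbcbc"
  [4..8]={B}  "bcbcb"
  [0..5]=∅  "cbcbbc"
  [1..6]=∅  "bcbbcb"
  [2..7]=∅  "cbbcbc"
  [3..8]=∅  "bbcbcb"
  [0..6]=∅  "cbcbbcb"
  [1..7]=∅  "bcbbcbc"
  [2..8]={X4}  "cbbcbcb"  orig:{}
  [0..7]=∅  "cbcbbcbc"
  [1..8]={B}  "bcbbcbcb"
  [0..8]={S}  "cbcbbcbcb"

S ∈ T[0,8] ⇒ YES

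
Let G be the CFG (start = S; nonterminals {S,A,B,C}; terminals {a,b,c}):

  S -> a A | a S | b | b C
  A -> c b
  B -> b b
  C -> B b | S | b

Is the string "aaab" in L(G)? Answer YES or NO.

Convert to CNF:
  S -> T1 C | T2 A | T2 S | b
  A -> T0 T1
  B -> T1 T1
  C -> B T1 | T1 C | T2 A | T2 S | b
  T0 -> c
  T1 -> b
  T2 -> a

CYK fill:
  T[0,0] 'a' = {T2}  orig:{}
  T[1,1] 'a' = {T2}  orig:{}
  T[2,2] 'a' = {T2}  orig:{}
  T[3,3] 'b' = {C,S,T1}  orig:{C,S}
  T[0,1] 'aa' = ∅
  T[1,2] 'aa' = ∅
  T[2,3] 'ab' = {C,S}
  T[0,2] 'aaa' = ∅
  T[1,3] 'aab' = {C,S}
  T[0,3] 'aaab' = {C,S}

S ∈ T[0,3] ⇒ YES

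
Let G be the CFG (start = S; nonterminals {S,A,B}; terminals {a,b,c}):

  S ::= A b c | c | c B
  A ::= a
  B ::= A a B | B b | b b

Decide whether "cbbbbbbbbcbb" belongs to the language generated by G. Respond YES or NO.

Convert to CNF:
  S -> A X4 | T2 B | c
  A -> a
  B -> A X3 | B T1 | T1 T1
  T0 -> a
  T1 -> b
  T2 -> c
  X3 -> T0 B
  X4 -> T1 T2

Fill CYK table bottom-up:
  [0..0]={S,T2}  "c"  orig:{S}
  [1..1]={T1}  "b"  orig:{}
  [2..2]={T1}  "b"  orig:{}
  [3..3]={T1}  "b"  orig:{}
  [4..4]={T1}  "b"  orig:{}
  [5..5]={T1}  "b"  orig:{}
  [6..6]={T1}  "b"  orig:{}
  [7..7]={T1}  "b"  orig:{}
  [8..8]={T1}  "b"  orig:{}
  [9..9]={S,T2}  "c"  orig:{S}
  [10..10]={T1}  "b"  orig:{}
  [11..11]={T1}  "b"  orig:{}
  [0..1]=∅  "cb"
  [1..2]={B}  "bb"
  [2..3]={B}  "bb"
  [3..4]={B}  "bb"
  [4..5]={B}  "bb"
  [5..6]={B}  "bb"
  [6..7]={B}  "bb"
  [7..8]={B}  "bb"
  [8..9]={X4}  "bc"  orig:{}
  [9..10]=∅  "cb"
  [10..11]={B}  "bb"
  [0..2]={S}  "cbb"
  [1..3]={B}  "bbb"
  [2..4]={B}  "bbb"
  [3..5]={B}  "bbb"
  [4..6]={B}  "bbb"
  [5..7]={B}  "bbb"
  [6..8]={B}  "bbb"
  [7..9]=∅  "bbc"
  [8..10]=∅  "bcb"
  [9..11]={S}  "cbb"
  [0..3]={S}  "cbbb"
  [1..4]={B}  "bbbb"
  [2..5]={B}  "bbbb"
  [3..6]={B}  "bbbb"
  [4..7]={B}  "bbbb"
  [5..8]={B}  "bbbb"
  [6..9]=∅  "bbbc"
  [7..10]=∅  "bbcb"
  [8..11]=∅  "bcbb"
  [0..4]={S}  "cbbbb"
  [1..5]={B}  "bbbbb"
  [2..6]={B}  "bbbbb"
  [3..7]={B}  "bbbbb"
  [4..8]={B}  "bbbbb"
  [5..9]=∅  "bbbbc"
  [6..10]=∅  "bbbcb"
  [7..11]=∅  "bbcbb"
  [0..5]={S}  "cbbbbb"
  [1..6]={B}  "bbbbbb"
  [2..7]={B}  "bbbbbb"
  [3..8]={B}  "bbbbbb"
  [4..9]=∅  "bbbbbc"
  [5..10]=∅  "bbbbcb"
  [6..11]=∅  "bbbcbb"
  [0..6]={S}  "cbbbbbb"
  [1..7]={B}  "bbbbbbb"
  [2..8]={B}  "bbbbbbb"
  [3..9]=∅  "bbbbbbc"
  [4..10]=∅  "bbbbbcb"
  [5..11]=∅  "bbbbcbb"
  [0..7]={S}  "cbbbbbbb"
  [1..8]={B}  "bbbbbbbb"
  [2..9]=∅  "bbbbbbbc"
  [3..10]=∅  "bbbbbbcb"
  [4..11]=∅  "bbbbbcbb"
  [0..8]={S}  "cbbbbbbbb"
  [1..9]=∅  "bbbbbbbbc"
  [2..10]=∅  "bbbbbbbcb"
  [3..11]=∅  "bbbbbbcbb"
  [0..9]=∅  "cbbbbbbbbc"
  [1..10]=∅  "bbbbbbbbcb"
  [2..11]=∅  "bbbbbbbcbb"
  [0..10]=∅  "cbbbbbbbbcb"
  [1..11]=∅  "bbbbbbbbcbb"
  [0..11]=∅  "cbbbbbbbbcbb"

S ∉ T[0,11] ⇒ NO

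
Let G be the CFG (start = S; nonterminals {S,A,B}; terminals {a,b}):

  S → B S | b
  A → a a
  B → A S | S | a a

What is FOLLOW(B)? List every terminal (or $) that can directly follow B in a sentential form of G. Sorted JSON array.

FIRST iteration:
pass 1:
  A via A→a a: +{a}
  B via B→A S: +{a}
  S via S→B S: +{a}
  S via S→b: +{b}
  FIRST[S]={a,b}  FIRST[A]={a}  FIRST[B]={a}
pass 2:
  B via B→S: +{b}
  FIRST[S]={a,b}  FIRST[A]={a}  FIRST[B]={a,b}
pass 3: (stable)
  FIRST[S]={a,b}  FIRST[A]={a}  FIRST[B]={a,b}

Compute FOLLOW by fixpoint:
seed FOLLOW(S) with $
round 1:
  B→A S: FOLLOW(A) ⊇ FIRST(S) = {a,b}; new: +{a,b}
  S→B S: FOLLOW(B) ⊇ FIRST(S) = {a,b}; new: +{a,b}
  S: {$}  A: {a,b}  B: {a,b}
round 2:
  B→A S: FOLLOW(S) ⊇ FOLLOW(B) ⊇ {a,b}; new: +{a,b}
  S: {$,a,b}  A: {a,b}  B: {a,b}
round 3: (stable)
  S: {$,a,b}  A: {a,b}  B: {a,b}

FOLLOW(B) = ["a", "b"]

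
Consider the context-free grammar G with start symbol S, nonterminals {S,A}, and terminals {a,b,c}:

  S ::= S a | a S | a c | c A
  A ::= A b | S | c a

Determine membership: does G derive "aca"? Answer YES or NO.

CNF form of G:
  S -> S T1 | T1 S | T1 T2 | T2 A
  A -> A T0 | S T1 | T1 S | T1 T2 | T2 A | T2 T1
  T0 -> b
  T1 -> a
  T2 -> c

CYK fill:
  cell(0,0) a: {T1}  orig:{}
  cell(1,1) c: {T2}  orig:{}
  cell(2,2) a: {T1}  orig:{}
  cell(0,1) ac: {A,S}
  cell(1,2) ca: {A}
  cell(0,2) aca: {A,S}

S ∈ T[0,2] ⇒ YES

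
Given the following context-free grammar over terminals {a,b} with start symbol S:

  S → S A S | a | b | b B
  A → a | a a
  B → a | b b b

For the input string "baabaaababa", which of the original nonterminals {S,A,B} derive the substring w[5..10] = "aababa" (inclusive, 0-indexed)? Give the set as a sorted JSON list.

CNF form of G:
  S -> S X3 | T1 B | a | b
  A -> T0 T0 | a
  B -> T1 X2 | a
  T0 -> a
  T1 -> b
  X2 -> T1 T1
  X3 -> A S

Fill CYK table bottom-up — only the sub-triangle for w[5..10]:
  T[5,5] 'a' = {A,B,S,T0}  orig:{A,B,S}
  T[6,6] 'a' = {A,B,S,T0}  orig:{A,B,S}
  T[7,7] 'b' = {S,T1}  orig:{S}
  T[8,8] 'a' = {A,B,S,T0}  orig:{A,B,S}
  T[9,9] 'b' = {S,T1}  orig:{S}
  T[10,10] 'a' = {A,B,S,T0}  orig:{A,B,S}
  T[5,6] 'aa' = {A,X3}  orig:{A}
  T[6,7] 'ab' = {X3}  orig:{}
  T[7,8] 'ba' = {S}
  T[8,9] 'ab' = {X3}  orig:{}
  T[9,10] 'ba' = {S}
  T[5,7] 'aab' = {S,X3}  orig:{S}
  T[6,8] 'aba' = {X3}  orig:{}
  T[7,9] 'bab' = {S}
  T[8,10] 'aba' = {X3}  orig:{}
  T[5,8] 'aaba' = {S,X3}  orig:{S}
  T[6,9] 'abab' = {X3}  orig:{}
  T[7,10] 'baba' = {S}
  T[5,9] 'aabab' = {S,X3}  orig:{S}
  T[6,10] 'ababa' = {X3}  orig:{}
  T[5,10] 'aababa' = {S,X3}  orig:{S}

Original NTs in T[5,10] deriving "aababa": ["S"]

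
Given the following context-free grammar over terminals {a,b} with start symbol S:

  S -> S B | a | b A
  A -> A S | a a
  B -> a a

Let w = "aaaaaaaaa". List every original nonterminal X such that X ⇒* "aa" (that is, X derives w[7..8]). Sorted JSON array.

Convert to CNF:
  S -> S B | T1 A | a
  A -> A S | T0 T0
  B -> T0 T0
  T0 -> a
  T1 -> b

CYK table (by increasing span), restricted to cells inside w[7..8]:
  [7..7]={S,T0}  "a"  orig:{S}
  [8..8]={S,T0}  "a"  orig:{S}
  [7..8]={A,B}  "aa"

Original NTs in T[7,8] deriving "aa": ["A", "B"]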